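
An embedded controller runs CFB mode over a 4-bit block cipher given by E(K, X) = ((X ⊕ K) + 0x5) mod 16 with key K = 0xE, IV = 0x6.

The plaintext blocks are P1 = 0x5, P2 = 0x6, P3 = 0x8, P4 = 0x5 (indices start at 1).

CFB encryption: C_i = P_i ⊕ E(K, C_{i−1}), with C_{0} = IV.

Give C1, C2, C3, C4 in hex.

C1 = 0x8, C2 = 0xD, C3 = 0x0, C4 = 0x6

C1: E(K, 0x6) = 0xD; 0x5 ⊕ 0xD = 0x8.
C2: E(K, 0x8) = 0xB; 0x6 ⊕ 0xB = 0xD.
C3: E(K, 0xD) = 0x8; 0x8 ⊕ 0x8 = 0x0.
C4: E(K, 0x0) = 0x3; 0x5 ⊕ 0x3 = 0x6.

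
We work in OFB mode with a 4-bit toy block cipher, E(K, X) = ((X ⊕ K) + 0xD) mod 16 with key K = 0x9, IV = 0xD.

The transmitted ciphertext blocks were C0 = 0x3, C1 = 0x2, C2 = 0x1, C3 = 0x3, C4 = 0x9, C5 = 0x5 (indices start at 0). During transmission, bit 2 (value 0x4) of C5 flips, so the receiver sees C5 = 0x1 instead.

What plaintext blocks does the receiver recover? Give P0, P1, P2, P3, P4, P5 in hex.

P0 = 0x2, P1 = 0x7, P2 = 0x8, P3 = 0xE, P4 = 0x8, P5 = 0x4

OFB decryption: S_i = E(K, S_{i−1}) with S_{−1} = IV; P_i = C_i ⊕ S_i.
Only C5 changed, to 0x1. In OFB, a change in C_i flips the same bit in P_i only; the keystream is unaffected. Decrypting the received ciphertext:
P0: S = E(K, 0xD) = 0x1; 0x3 ⊕ 0x1 = 0x2.
P1: S = E(K, 0x1) = 0x5; 0x2 ⊕ 0x5 = 0x7.
P2: S = E(K, 0x5) = 0x9; 0x1 ⊕ 0x9 = 0x8.
P3: S = E(K, 0x9) = 0xD; 0x3 ⊕ 0xD = 0xE.
P4: S = E(K, 0xD) = 0x1; 0x9 ⊕ 0x1 = 0x8.
P5: S = E(K, 0x1) = 0x5; 0x1 ⊕ 0x5 = 0x4.
Blocks that differ from the original plaintext: P5.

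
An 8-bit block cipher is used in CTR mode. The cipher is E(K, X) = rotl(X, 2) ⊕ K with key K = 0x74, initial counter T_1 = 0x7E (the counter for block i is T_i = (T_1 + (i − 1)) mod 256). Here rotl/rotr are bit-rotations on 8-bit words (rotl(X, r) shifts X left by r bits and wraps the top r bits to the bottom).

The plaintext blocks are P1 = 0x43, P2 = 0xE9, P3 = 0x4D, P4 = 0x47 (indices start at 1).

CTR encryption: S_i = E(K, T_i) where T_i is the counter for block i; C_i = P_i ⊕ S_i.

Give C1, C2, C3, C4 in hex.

C1 = 0xCE, C2 = 0x60, C3 = 0x3B, C4 = 0x35

C1: T = 0x7E, S = E(K, T) = 0x8D; 0x43 ⊕ 0x8D = 0xCE.
C2: T = 0x7F, S = E(K, T) = 0x89; 0xE9 ⊕ 0x89 = 0x60.
C3: T = 0x80, S = E(K, T) = 0x76; 0x4D ⊕ 0x76 = 0x3B.
C4: T = 0x81, S = E(K, T) = 0x72; 0x47 ⊕ 0x72 = 0x35.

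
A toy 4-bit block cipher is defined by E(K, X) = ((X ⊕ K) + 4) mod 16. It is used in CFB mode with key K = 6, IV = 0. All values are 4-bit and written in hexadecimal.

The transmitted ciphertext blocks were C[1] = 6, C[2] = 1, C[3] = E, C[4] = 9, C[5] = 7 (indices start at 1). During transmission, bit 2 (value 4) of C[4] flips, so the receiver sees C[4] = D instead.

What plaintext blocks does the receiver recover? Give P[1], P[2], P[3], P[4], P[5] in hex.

CFB decryption: P_i = C_i ⊕ E(K, C_{i−1}), with C_{0} = IV.
Only C[4] changed, to D. In CFB, a change in C_i flips the same bit in P_i and garbles P_{i+1}. Decrypting the received ciphertext:
P[1]: E(K, 0) = A; 6 ⊕ A = C.
P[2]: E(K, 6) = 4; 1 ⊕ 4 = 5.
P[3]: E(K, 1) = B; E ⊕ B = 5.
P[4]: E(K, E) = C; D ⊕ C = 1.
P[5]: E(K, D) = F; 7 ⊕ F = 8.
Blocks that differ from the original plaintext: P[4], P[5].

P[1] = C, P[2] = 5, P[3] = 5, P[4] = 1, P[5] = 8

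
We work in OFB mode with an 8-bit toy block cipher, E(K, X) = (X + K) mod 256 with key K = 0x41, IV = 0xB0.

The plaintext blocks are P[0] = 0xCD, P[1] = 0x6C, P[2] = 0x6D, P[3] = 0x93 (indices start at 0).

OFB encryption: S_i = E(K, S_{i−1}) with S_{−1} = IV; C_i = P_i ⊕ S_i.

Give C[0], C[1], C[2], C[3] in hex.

C[0]: S = E(K, 0xB0) = 0xF1; 0xCD ⊕ 0xF1 = 0x3C.
C[1]: S = E(K, 0xF1) = 0x32; 0x6C ⊕ 0x32 = 0x5E.
C[2]: S = E(K, 0x32) = 0x73; 0x6D ⊕ 0x73 = 0x1E.
C[3]: S = E(K, 0x73) = 0xB4; 0x93 ⊕ 0xB4 = 0x27.

C[0] = 0x3C, C[1] = 0x5E, C[2] = 0x1E, C[3] = 0x27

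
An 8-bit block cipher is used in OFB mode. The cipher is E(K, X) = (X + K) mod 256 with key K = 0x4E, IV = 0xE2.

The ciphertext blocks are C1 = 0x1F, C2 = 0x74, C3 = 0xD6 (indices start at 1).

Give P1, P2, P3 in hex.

OFB decryption: S_i = E(K, S_{i−1}) with S_{0} = IV; P_i = C_i ⊕ S_i.
P1: S = E(K, 0xE2) = 0x30; 0x1F ⊕ 0x30 = 0x2F.
P2: S = E(K, 0x30) = 0x7E; 0x74 ⊕ 0x7E = 0x0A.
P3: S = E(K, 0x7E) = 0xCC; 0xD6 ⊕ 0xCC = 0x1A.

P1 = 0x2F, P2 = 0x0A, P3 = 0x1A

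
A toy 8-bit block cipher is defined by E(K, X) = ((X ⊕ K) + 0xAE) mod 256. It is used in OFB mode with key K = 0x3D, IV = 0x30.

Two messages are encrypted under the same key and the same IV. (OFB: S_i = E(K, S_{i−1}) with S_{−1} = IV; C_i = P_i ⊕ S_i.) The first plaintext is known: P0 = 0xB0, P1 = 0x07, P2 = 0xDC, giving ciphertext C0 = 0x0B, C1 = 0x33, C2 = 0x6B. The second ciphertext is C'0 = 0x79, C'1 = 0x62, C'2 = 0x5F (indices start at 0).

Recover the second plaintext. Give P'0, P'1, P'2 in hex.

P'0 = 0xC2, P'1 = 0x56, P'2 = 0xE8

In OFB with a reused IV, both messages share the same keystream S_i, so C_i ⊕ C'_i = P_i ⊕ P'_i and thus P'_i = P_i ⊕ C_i ⊕ C'_i.
P'0: 0xB0 ⊕ 0x0B ⊕ 0x79 = 0xC2.
P'1: 0x07 ⊕ 0x33 ⊕ 0x62 = 0x56.
P'2: 0xDC ⊕ 0x6B ⊕ 0x5F = 0xE8.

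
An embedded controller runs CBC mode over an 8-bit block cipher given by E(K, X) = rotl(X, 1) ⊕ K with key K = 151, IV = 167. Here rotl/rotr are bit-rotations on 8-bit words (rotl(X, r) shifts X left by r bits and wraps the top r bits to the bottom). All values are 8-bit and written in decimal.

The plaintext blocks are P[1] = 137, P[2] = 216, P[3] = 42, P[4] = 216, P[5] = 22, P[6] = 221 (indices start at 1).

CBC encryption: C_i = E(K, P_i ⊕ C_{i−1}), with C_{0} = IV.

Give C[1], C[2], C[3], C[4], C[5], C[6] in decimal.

C[1] = 203, C[2] = 177, C[3] = 160, C[4] = 103, C[5] = 117, C[6] = 198

C[1]: P[1] ⊕ 167 = 46; E(K, 46) = 203.
C[2]: P[2] ⊕ 203 = 19; E(K, 19) = 177.
C[3]: P[3] ⊕ 177 = 155; E(K, 155) = 160.
C[4]: P[4] ⊕ 160 = 120; E(K, 120) = 103.
C[5]: P[5] ⊕ 103 = 113; E(K, 113) = 117.
C[6]: P[6] ⊕ 117 = 168; E(K, 168) = 198.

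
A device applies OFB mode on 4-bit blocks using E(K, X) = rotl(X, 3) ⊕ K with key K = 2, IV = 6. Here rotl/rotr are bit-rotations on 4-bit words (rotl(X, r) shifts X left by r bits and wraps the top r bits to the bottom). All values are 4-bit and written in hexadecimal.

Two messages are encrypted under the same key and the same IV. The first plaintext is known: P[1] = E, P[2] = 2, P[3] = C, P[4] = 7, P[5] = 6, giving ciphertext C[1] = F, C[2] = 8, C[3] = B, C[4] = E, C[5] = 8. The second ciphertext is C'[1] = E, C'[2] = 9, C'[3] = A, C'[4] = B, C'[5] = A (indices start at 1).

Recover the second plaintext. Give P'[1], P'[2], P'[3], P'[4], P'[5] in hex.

P'[1] = F, P'[2] = 3, P'[3] = D, P'[4] = 2, P'[5] = 4

In OFB with a reused IV, both messages share the same keystream S_i, so C_i ⊕ C'_i = P_i ⊕ P'_i and thus P'_i = P_i ⊕ C_i ⊕ C'_i.
P'[1]: E ⊕ F ⊕ E = F.
P'[2]: 2 ⊕ 8 ⊕ 9 = 3.
P'[3]: C ⊕ B ⊕ A = D.
P'[4]: 7 ⊕ E ⊕ B = 2.
P'[5]: 6 ⊕ 8 ⊕ A = 4.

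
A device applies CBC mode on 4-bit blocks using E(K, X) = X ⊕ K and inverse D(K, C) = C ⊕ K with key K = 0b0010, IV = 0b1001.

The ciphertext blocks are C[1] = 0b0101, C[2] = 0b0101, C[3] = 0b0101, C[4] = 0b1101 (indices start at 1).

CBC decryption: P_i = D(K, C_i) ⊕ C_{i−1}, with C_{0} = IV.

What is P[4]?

P[4]: D(K, 0b1101) = 0b1111; 0b1111 ⊕ 0b0101 = 0b1010.

P[4] = 0b1010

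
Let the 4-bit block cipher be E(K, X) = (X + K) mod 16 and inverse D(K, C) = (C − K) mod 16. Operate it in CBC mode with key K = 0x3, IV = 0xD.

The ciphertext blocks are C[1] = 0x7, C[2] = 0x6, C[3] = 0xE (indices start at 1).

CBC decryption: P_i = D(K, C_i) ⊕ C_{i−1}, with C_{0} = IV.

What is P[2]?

P[2]: D(K, 0x6) = 0x3; 0x3 ⊕ 0x7 = 0x4.

P[2] = 0x4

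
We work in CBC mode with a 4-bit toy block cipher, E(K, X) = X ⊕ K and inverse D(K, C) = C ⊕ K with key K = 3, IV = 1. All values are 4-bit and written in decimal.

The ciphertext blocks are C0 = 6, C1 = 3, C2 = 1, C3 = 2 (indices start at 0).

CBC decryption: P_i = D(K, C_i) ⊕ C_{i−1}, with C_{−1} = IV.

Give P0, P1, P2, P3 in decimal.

P0 = 4, P1 = 6, P2 = 1, P3 = 0

P0: D(K, 6) = 5; 5 ⊕ 1 = 4.
P1: D(K, 3) = 0; 0 ⊕ 6 = 6.
P2: D(K, 1) = 2; 2 ⊕ 3 = 1.
P3: D(K, 2) = 1; 1 ⊕ 1 = 0.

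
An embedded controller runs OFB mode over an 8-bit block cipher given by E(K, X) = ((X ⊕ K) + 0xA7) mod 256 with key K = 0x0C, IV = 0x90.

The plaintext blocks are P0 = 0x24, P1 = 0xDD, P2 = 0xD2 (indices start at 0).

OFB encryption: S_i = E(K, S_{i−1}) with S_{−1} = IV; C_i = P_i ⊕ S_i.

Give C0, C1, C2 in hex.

C0: S = E(K, 0x90) = 0x43; 0x24 ⊕ 0x43 = 0x67.
C1: S = E(K, 0x43) = 0xF6; 0xDD ⊕ 0xF6 = 0x2B.
C2: S = E(K, 0xF6) = 0xA1; 0xD2 ⊕ 0xA1 = 0x73.

C0 = 0x67, C1 = 0x2B, C2 = 0x73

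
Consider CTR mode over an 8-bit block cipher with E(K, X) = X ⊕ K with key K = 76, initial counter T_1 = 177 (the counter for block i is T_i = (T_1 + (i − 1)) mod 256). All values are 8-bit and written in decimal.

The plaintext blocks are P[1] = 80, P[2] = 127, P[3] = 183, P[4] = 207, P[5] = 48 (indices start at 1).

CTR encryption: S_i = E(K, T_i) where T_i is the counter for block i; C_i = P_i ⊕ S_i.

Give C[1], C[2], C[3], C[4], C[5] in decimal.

C[1]: T = 177, S = E(K, T) = 253; 80 ⊕ 253 = 173.
C[2]: T = 178, S = E(K, T) = 254; 127 ⊕ 254 = 129.
C[3]: T = 179, S = E(K, T) = 255; 183 ⊕ 255 = 72.
C[4]: T = 180, S = E(K, T) = 248; 207 ⊕ 248 = 55.
C[5]: T = 181, S = E(K, T) = 249; 48 ⊕ 249 = 201.

C[1] = 173, C[2] = 129, C[3] = 72, C[4] = 55, C[5] = 201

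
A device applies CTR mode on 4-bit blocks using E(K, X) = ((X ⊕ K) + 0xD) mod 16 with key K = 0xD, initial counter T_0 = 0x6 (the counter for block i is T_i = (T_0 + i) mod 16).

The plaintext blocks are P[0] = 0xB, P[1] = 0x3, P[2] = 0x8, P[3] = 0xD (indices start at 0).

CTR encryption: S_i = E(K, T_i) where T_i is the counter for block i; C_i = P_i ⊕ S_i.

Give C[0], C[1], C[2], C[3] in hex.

C[0] = 0x3, C[1] = 0x4, C[2] = 0xA, C[3] = 0xC

C[0]: T = 0x6, S = E(K, T) = 0x8; 0xB ⊕ 0x8 = 0x3.
C[1]: T = 0x7, S = E(K, T) = 0x7; 0x3 ⊕ 0x7 = 0x4.
C[2]: T = 0x8, S = E(K, T) = 0x2; 0x8 ⊕ 0x2 = 0xA.
C[3]: T = 0x9, S = E(K, T) = 0x1; 0xD ⊕ 0x1 = 0xC.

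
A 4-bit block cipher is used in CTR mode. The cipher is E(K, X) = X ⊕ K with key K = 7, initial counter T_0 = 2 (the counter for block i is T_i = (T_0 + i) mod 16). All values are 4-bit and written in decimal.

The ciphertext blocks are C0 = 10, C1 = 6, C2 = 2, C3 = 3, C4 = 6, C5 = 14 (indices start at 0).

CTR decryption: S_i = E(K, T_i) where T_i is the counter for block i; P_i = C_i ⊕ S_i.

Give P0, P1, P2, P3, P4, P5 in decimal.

P0 = 15, P1 = 2, P2 = 1, P3 = 1, P4 = 7, P5 = 14

P0: T = 2, S = E(K, T) = 5; 10 ⊕ 5 = 15.
P1: T = 3, S = E(K, T) = 4; 6 ⊕ 4 = 2.
P2: T = 4, S = E(K, T) = 3; 2 ⊕ 3 = 1.
P3: T = 5, S = E(K, T) = 2; 3 ⊕ 2 = 1.
P4: T = 6, S = E(K, T) = 1; 6 ⊕ 1 = 7.
P5: T = 7, S = E(K, T) = 0; 14 ⊕ 0 = 14.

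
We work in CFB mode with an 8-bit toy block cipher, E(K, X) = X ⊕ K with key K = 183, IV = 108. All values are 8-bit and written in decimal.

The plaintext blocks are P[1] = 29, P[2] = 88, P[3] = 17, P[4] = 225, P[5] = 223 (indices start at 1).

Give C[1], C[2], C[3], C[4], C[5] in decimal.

C[1] = 198, C[2] = 41, C[3] = 143, C[4] = 217, C[5] = 177

CFB encryption: C_i = P_i ⊕ E(K, C_{i−1}), with C_{0} = IV.
C[1]: E(K, 108) = 219; 29 ⊕ 219 = 198.
C[2]: E(K, 198) = 113; 88 ⊕ 113 = 41.
C[3]: E(K, 41) = 158; 17 ⊕ 158 = 143.
C[4]: E(K, 143) = 56; 225 ⊕ 56 = 217.
C[5]: E(K, 217) = 110; 223 ⊕ 110 = 177.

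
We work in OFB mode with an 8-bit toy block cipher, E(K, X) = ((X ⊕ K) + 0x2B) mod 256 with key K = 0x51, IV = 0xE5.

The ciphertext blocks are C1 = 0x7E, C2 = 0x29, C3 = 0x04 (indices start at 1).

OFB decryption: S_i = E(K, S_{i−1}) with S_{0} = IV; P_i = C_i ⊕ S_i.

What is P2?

P1: S = E(K, 0xE5) = 0xDF; 0x7E ⊕ 0xDF = 0xA1.
P2: S = E(K, 0xDF) = 0xB9; 0x29 ⊕ 0xB9 = 0x90.

P2 = 0x90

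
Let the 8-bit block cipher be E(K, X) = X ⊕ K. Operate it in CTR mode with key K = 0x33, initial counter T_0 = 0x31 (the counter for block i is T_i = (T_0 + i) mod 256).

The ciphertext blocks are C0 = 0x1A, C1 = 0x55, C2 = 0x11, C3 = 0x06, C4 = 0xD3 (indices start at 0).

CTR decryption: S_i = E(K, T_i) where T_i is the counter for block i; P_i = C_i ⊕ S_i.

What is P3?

P3 = 0x01

P3: T = 0x34, S = E(K, T) = 0x07; 0x06 ⊕ 0x07 = 0x01.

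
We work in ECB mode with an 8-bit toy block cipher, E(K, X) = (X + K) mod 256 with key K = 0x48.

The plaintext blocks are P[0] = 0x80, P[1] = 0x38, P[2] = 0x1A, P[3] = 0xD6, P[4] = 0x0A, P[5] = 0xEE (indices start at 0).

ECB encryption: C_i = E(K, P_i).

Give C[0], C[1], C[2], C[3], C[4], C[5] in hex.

C[0] = 0xC8, C[1] = 0x80, C[2] = 0x62, C[3] = 0x1E, C[4] = 0x52, C[5] = 0x36

C[0]: E(K, 0x80) = 0xC8.
C[1]: E(K, 0x38) = 0x80.
C[2]: E(K, 0x1A) = 0x62.
C[3]: E(K, 0xD6) = 0x1E.
C[4]: E(K, 0x0A) = 0x52.
C[5]: E(K, 0xEE) = 0x36.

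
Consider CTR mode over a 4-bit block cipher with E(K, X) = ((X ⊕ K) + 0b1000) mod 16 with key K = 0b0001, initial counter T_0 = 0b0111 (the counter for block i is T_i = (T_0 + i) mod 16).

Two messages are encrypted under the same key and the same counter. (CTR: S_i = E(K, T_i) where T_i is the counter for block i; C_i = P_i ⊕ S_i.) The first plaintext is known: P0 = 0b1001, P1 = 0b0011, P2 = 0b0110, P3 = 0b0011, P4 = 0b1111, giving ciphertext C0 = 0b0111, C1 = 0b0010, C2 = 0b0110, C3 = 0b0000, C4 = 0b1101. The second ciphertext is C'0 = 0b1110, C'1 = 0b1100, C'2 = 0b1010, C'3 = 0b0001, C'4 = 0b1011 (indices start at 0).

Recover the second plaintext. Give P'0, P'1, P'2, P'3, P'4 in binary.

In CTR with a reused counter, both messages share the same keystream S_i, so C_i ⊕ C'_i = P_i ⊕ P'_i and thus P'_i = P_i ⊕ C_i ⊕ C'_i.
P'0: 0b1001 ⊕ 0b0111 ⊕ 0b1110 = 0b0000.
P'1: 0b0011 ⊕ 0b0010 ⊕ 0b1100 = 0b1101.
P'2: 0b0110 ⊕ 0b0110 ⊕ 0b1010 = 0b1010.
P'3: 0b0011 ⊕ 0b0000 ⊕ 0b0001 = 0b0010.
P'4: 0b1111 ⊕ 0b1101 ⊕ 0b1011 = 0b1001.

P'0 = 0b0000, P'1 = 0b1101, P'2 = 0b1010, P'3 = 0b0010, P'4 = 0b1001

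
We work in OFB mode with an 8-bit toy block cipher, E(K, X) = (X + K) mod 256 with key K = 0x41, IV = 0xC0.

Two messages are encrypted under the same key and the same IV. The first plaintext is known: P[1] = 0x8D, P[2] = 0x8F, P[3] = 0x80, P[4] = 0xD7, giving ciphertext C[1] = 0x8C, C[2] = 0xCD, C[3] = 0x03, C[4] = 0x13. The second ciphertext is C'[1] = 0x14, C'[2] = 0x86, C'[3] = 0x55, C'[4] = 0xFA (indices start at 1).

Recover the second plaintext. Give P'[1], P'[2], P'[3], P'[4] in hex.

P'[1] = 0x15, P'[2] = 0xC4, P'[3] = 0xD6, P'[4] = 0x3E

In OFB with a reused IV, both messages share the same keystream S_i, so C_i ⊕ C'_i = P_i ⊕ P'_i and thus P'_i = P_i ⊕ C_i ⊕ C'_i.
P'[1]: 0x8D ⊕ 0x8C ⊕ 0x14 = 0x15.
P'[2]: 0x8F ⊕ 0xCD ⊕ 0x86 = 0xC4.
P'[3]: 0x80 ⊕ 0x03 ⊕ 0x55 = 0xD6.
P'[4]: 0xD7 ⊕ 0x13 ⊕ 0xFA = 0x3E.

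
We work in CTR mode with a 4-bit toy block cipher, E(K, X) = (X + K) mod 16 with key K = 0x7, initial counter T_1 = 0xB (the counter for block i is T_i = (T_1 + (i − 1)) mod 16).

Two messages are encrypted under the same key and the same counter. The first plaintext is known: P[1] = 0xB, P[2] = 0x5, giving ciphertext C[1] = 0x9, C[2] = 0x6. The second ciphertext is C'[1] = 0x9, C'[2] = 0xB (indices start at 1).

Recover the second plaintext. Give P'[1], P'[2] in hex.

P'[1] = 0xB, P'[2] = 0x8

In CTR with a reused counter, both messages share the same keystream S_i, so C_i ⊕ C'_i = P_i ⊕ P'_i and thus P'_i = P_i ⊕ C_i ⊕ C'_i.
P'[1]: 0xB ⊕ 0x9 ⊕ 0x9 = 0xB.
P'[2]: 0x5 ⊕ 0x6 ⊕ 0xB = 0x8.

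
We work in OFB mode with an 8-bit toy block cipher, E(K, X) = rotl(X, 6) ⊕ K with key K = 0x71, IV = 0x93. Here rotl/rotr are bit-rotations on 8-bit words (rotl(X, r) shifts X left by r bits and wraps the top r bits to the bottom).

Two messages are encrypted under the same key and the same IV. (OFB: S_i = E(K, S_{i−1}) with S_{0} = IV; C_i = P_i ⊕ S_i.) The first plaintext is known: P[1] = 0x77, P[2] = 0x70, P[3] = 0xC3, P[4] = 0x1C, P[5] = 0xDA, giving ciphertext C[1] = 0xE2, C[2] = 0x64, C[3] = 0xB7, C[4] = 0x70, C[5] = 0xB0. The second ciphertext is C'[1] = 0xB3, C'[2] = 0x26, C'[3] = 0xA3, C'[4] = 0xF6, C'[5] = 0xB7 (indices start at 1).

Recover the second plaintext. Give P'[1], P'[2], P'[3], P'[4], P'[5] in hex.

In OFB with a reused IV, both messages share the same keystream S_i, so C_i ⊕ C'_i = P_i ⊕ P'_i and thus P'_i = P_i ⊕ C_i ⊕ C'_i.
P'[1]: 0x77 ⊕ 0xE2 ⊕ 0xB3 = 0x26.
P'[2]: 0x70 ⊕ 0x64 ⊕ 0x26 = 0x32.
P'[3]: 0xC3 ⊕ 0xB7 ⊕ 0xA3 = 0xD7.
P'[4]: 0x1C ⊕ 0x70 ⊕ 0xF6 = 0x9A.
P'[5]: 0xDA ⊕ 0xB0 ⊕ 0xB7 = 0xDD.

P'[1] = 0x26, P'[2] = 0x32, P'[3] = 0xD7, P'[4] = 0x9A, P'[5] = 0xDD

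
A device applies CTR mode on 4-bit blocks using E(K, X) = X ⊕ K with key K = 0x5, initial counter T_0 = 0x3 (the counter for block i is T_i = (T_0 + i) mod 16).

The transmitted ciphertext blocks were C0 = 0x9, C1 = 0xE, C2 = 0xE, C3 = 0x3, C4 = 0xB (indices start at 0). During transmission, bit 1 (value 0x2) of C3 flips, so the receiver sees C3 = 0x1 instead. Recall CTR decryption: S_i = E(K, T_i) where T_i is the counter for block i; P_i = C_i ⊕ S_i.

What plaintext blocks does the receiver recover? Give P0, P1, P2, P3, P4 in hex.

P0 = 0xF, P1 = 0xF, P2 = 0xE, P3 = 0x2, P4 = 0x9

Only C3 changed, to 0x1. In CTR, a change in C_i flips the same bit in P_i only; the keystream is unaffected. Decrypting the received ciphertext:
P0: T = 0x3, S = E(K, T) = 0x6; 0x9 ⊕ 0x6 = 0xF.
P1: T = 0x4, S = E(K, T) = 0x1; 0xE ⊕ 0x1 = 0xF.
P2: T = 0x5, S = E(K, T) = 0x0; 0xE ⊕ 0x0 = 0xE.
P3: T = 0x6, S = E(K, T) = 0x3; 0x1 ⊕ 0x3 = 0x2.
P4: T = 0x7, S = E(K, T) = 0x2; 0xB ⊕ 0x2 = 0x9.
Blocks that differ from the original plaintext: P3.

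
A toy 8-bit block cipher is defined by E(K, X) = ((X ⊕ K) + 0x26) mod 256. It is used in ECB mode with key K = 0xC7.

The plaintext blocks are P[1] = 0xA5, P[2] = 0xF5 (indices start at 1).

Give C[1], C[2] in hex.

C[1] = 0x88, C[2] = 0x58

ECB encryption: C_i = E(K, P_i).
C[1]: E(K, 0xA5) = 0x88.
C[2]: E(K, 0xF5) = 0x58.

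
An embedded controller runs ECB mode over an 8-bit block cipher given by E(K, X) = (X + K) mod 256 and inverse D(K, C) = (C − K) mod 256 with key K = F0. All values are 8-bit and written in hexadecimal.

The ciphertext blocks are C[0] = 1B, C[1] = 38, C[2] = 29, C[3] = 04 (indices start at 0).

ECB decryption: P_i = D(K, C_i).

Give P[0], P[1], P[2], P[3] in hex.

P[0] = 2B, P[1] = 48, P[2] = 39, P[3] = 14

P[0]: D(K, 1B) = 2B.
P[1]: D(K, 38) = 48.
P[2]: D(K, 29) = 39.
P[3]: D(K, 04) = 14.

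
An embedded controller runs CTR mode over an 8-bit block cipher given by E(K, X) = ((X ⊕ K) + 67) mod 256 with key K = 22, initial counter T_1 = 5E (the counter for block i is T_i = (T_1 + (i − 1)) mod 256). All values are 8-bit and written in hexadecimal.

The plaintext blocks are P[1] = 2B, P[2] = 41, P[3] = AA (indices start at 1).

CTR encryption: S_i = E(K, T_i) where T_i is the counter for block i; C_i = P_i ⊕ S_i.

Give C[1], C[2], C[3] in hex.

C[1]: T = 5E, S = E(K, T) = E3; 2B ⊕ E3 = C8.
C[2]: T = 5F, S = E(K, T) = E4; 41 ⊕ E4 = A5.
C[3]: T = 60, S = E(K, T) = A9; AA ⊕ A9 = 03.

C[1] = C8, C[2] = A5, C[3] = 03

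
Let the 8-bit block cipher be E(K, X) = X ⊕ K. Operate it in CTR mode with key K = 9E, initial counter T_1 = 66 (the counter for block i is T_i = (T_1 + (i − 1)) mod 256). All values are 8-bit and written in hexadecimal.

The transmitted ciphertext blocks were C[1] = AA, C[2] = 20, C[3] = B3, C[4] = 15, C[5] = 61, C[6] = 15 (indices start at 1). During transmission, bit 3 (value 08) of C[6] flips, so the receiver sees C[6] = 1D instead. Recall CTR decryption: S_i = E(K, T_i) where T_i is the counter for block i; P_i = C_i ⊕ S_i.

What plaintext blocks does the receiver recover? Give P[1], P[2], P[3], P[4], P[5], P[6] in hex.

Only C[6] changed, to 1D. In CTR, a change in C_i flips the same bit in P_i only; the keystream is unaffected. Decrypting the received ciphertext:
P[1]: T = 66, S = E(K, T) = F8; AA ⊕ F8 = 52.
P[2]: T = 67, S = E(K, T) = F9; 20 ⊕ F9 = D9.
P[3]: T = 68, S = E(K, T) = F6; B3 ⊕ F6 = 45.
P[4]: T = 69, S = E(K, T) = F7; 15 ⊕ F7 = E2.
P[5]: T = 6A, S = E(K, T) = F4; 61 ⊕ F4 = 95.
P[6]: T = 6B, S = E(K, T) = F5; 1D ⊕ F5 = E8.
Blocks that differ from the original plaintext: P[6].

P[1] = 52, P[2] = D9, P[3] = 45, P[4] = E2, P[5] = 95, P[6] = E8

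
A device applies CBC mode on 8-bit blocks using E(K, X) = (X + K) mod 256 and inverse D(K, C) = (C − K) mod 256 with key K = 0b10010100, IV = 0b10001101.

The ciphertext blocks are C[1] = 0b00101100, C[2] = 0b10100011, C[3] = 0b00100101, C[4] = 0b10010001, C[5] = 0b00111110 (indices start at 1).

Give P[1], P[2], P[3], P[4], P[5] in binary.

CBC decryption: P_i = D(K, C_i) ⊕ C_{i−1}, with C_{0} = IV.
P[1]: D(K, 0b00101100) = 0b10011000; 0b10011000 ⊕ 0b10001101 = 0b00010101.
P[2]: D(K, 0b10100011) = 0b00001111; 0b00001111 ⊕ 0b00101100 = 0b00100011.
P[3]: D(K, 0b00100101) = 0b10010001; 0b10010001 ⊕ 0b10100011 = 0b00110010.
P[4]: D(K, 0b10010001) = 0b11111101; 0b11111101 ⊕ 0b00100101 = 0b11011000.
P[5]: D(K, 0b00111110) = 0b10101010; 0b10101010 ⊕ 0b10010001 = 0b00111011.

P[1] = 0b00010101, P[2] = 0b00100011, P[3] = 0b00110010, P[4] = 0b11011000, P[5] = 0b00111011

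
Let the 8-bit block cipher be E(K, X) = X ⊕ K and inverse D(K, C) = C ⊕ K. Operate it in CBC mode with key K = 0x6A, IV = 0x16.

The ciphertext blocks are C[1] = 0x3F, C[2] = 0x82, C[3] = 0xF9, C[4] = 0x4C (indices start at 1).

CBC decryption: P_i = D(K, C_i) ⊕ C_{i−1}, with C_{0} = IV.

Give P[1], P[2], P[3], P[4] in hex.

P[1]: D(K, 0x3F) = 0x55; 0x55 ⊕ 0x16 = 0x43.
P[2]: D(K, 0x82) = 0xE8; 0xE8 ⊕ 0x3F = 0xD7.
P[3]: D(K, 0xF9) = 0x93; 0x93 ⊕ 0x82 = 0x11.
P[4]: D(K, 0x4C) = 0x26; 0x26 ⊕ 0xF9 = 0xDF.

P[1] = 0x43, P[2] = 0xD7, P[3] = 0x11, P[4] = 0xDF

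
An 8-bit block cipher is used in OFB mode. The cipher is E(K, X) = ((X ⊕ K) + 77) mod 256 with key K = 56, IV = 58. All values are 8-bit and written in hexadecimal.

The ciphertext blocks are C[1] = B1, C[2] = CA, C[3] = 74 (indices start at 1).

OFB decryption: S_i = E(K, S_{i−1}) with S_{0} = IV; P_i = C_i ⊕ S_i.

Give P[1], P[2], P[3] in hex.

P[1]: S = E(K, 58) = 85; B1 ⊕ 85 = 34.
P[2]: S = E(K, 85) = 4A; CA ⊕ 4A = 80.
P[3]: S = E(K, 4A) = 93; 74 ⊕ 93 = E7.

P[1] = 34, P[2] = 80, P[3] = E7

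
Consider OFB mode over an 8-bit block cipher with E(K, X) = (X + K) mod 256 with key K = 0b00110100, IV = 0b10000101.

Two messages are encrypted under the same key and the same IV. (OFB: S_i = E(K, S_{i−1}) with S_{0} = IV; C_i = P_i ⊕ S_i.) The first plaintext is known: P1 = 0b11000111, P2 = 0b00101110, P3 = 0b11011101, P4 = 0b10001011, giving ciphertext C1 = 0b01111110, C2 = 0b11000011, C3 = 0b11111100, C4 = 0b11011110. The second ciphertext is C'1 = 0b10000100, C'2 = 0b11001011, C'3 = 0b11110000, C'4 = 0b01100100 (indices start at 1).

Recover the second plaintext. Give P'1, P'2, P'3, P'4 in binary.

P'1 = 0b00111101, P'2 = 0b00100110, P'3 = 0b11010001, P'4 = 0b00110001

In OFB with a reused IV, both messages share the same keystream S_i, so C_i ⊕ C'_i = P_i ⊕ P'_i and thus P'_i = P_i ⊕ C_i ⊕ C'_i.
P'1: 0b11000111 ⊕ 0b01111110 ⊕ 0b10000100 = 0b00111101.
P'2: 0b00101110 ⊕ 0b11000011 ⊕ 0b11001011 = 0b00100110.
P'3: 0b11011101 ⊕ 0b11111100 ⊕ 0b11110000 = 0b11010001.
P'4: 0b10001011 ⊕ 0b11011110 ⊕ 0b01100100 = 0b00110001.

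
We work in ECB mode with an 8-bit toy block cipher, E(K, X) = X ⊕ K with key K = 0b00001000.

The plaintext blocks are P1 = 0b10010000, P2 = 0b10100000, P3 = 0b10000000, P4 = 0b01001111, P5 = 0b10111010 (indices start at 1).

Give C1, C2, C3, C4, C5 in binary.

C1 = 0b10011000, C2 = 0b10101000, C3 = 0b10001000, C4 = 0b01000111, C5 = 0b10110010

ECB encryption: C_i = E(K, P_i).
C1: E(K, 0b10010000) = 0b10011000.
C2: E(K, 0b10100000) = 0b10101000.
C3: E(K, 0b10000000) = 0b10001000.
C4: E(K, 0b01001111) = 0b01000111.
C5: E(K, 0b10111010) = 0b10110010.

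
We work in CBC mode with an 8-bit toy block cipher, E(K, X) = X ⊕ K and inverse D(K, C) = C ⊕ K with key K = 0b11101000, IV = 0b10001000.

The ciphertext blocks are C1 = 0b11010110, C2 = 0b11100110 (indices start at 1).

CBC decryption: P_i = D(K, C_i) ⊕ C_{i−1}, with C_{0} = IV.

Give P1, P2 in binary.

P1 = 0b10110110, P2 = 0b11011000

P1: D(K, 0b11010110) = 0b00111110; 0b00111110 ⊕ 0b10001000 = 0b10110110.
P2: D(K, 0b11100110) = 0b00001110; 0b00001110 ⊕ 0b11010110 = 0b11011000.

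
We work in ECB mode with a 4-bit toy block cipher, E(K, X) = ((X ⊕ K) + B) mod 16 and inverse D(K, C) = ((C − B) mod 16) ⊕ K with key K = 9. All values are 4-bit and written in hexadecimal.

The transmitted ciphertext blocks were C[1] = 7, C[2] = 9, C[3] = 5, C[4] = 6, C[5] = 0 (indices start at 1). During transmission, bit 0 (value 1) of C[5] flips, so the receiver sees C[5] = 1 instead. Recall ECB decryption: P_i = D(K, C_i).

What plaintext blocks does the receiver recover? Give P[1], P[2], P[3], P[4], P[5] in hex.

P[1] = 5, P[2] = 7, P[3] = 3, P[4] = 2, P[5] = F

Only C[5] changed, to 1. In ECB, a change in C_i affects only P_i. Decrypting the received ciphertext:
P[1]: D(K, 7) = 5.
P[2]: D(K, 9) = 7.
P[3]: D(K, 5) = 3.
P[4]: D(K, 6) = 2.
P[5]: D(K, 1) = F.
Blocks that differ from the original plaintext: P[5].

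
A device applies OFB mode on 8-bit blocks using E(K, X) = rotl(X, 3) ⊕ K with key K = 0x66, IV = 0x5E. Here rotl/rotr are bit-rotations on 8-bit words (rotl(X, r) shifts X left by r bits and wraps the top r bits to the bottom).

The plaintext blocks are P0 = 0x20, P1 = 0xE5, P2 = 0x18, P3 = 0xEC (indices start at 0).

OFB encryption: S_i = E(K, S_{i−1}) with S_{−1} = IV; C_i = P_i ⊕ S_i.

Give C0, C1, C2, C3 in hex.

C0: S = E(K, 0x5E) = 0x94; 0x20 ⊕ 0x94 = 0xB4.
C1: S = E(K, 0x94) = 0xC2; 0xE5 ⊕ 0xC2 = 0x27.
C2: S = E(K, 0xC2) = 0x70; 0x18 ⊕ 0x70 = 0x68.
C3: S = E(K, 0x70) = 0xE5; 0xEC ⊕ 0xE5 = 0x09.

C0 = 0xB4, C1 = 0x27, C2 = 0x68, C3 = 0x09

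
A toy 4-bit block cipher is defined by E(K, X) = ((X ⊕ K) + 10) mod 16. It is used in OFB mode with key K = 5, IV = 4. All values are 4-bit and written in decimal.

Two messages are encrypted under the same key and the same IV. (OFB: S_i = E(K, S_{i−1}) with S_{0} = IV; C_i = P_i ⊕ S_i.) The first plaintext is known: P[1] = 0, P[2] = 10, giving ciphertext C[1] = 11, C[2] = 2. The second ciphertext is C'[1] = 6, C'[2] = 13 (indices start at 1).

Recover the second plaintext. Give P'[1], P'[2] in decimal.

In OFB with a reused IV, both messages share the same keystream S_i, so C_i ⊕ C'_i = P_i ⊕ P'_i and thus P'_i = P_i ⊕ C_i ⊕ C'_i.
P'[1]: 0 ⊕ 11 ⊕ 6 = 13.
P'[2]: 10 ⊕ 2 ⊕ 13 = 5.

P'[1] = 13, P'[2] = 5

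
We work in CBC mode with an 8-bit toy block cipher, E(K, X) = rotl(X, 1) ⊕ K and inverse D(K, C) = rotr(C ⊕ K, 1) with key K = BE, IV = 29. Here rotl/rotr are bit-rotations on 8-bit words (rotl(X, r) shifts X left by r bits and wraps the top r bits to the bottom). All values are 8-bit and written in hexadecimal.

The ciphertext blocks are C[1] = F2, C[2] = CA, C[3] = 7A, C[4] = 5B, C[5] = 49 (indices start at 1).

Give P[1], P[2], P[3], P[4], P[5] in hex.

CBC decryption: P_i = D(K, C_i) ⊕ C_{i−1}, with C_{0} = IV.
P[1]: D(K, F2) = 26; 26 ⊕ 29 = 0F.
P[2]: D(K, CA) = 3A; 3A ⊕ F2 = C8.
P[3]: D(K, 7A) = 62; 62 ⊕ CA = A8.
P[4]: D(K, 5B) = F2; F2 ⊕ 7A = 88.
P[5]: D(K, 49) = FB; FB ⊕ 5B = A0.

P[1] = 0F, P[2] = C8, P[3] = A8, P[4] = 88, P[5] = A0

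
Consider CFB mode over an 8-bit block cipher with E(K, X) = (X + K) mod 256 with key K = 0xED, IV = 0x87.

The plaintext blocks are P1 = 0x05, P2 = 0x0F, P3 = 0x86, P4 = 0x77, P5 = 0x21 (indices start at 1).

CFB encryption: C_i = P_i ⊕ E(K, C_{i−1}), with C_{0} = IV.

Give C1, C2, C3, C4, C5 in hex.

C1: E(K, 0x87) = 0x74; 0x05 ⊕ 0x74 = 0x71.
C2: E(K, 0x71) = 0x5E; 0x0F ⊕ 0x5E = 0x51.
C3: E(K, 0x51) = 0x3E; 0x86 ⊕ 0x3E = 0xB8.
C4: E(K, 0xB8) = 0xA5; 0x77 ⊕ 0xA5 = 0xD2.
C5: E(K, 0xD2) = 0xBF; 0x21 ⊕ 0xBF = 0x9E.

C1 = 0x71, C2 = 0x51, C3 = 0xB8, C4 = 0xD2, C5 = 0x9E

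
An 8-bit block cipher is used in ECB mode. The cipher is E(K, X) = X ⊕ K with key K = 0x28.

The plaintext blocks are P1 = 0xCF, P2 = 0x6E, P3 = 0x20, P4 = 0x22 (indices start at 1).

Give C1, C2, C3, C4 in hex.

ECB encryption: C_i = E(K, P_i).
C1: E(K, 0xCF) = 0xE7.
C2: E(K, 0x6E) = 0x46.
C3: E(K, 0x20) = 0x08.
C4: E(K, 0x22) = 0x0A.

C1 = 0xE7, C2 = 0x46, C3 = 0x08, C4 = 0x0A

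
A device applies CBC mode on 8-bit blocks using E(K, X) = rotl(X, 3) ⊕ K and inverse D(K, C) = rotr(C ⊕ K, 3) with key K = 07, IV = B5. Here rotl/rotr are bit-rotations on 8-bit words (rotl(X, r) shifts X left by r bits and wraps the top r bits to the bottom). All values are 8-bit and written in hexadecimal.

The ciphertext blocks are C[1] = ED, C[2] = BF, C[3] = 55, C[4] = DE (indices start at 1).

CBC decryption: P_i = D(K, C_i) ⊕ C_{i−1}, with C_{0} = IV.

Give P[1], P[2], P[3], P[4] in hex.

P[1]: D(K, ED) = 5D; 5D ⊕ B5 = E8.
P[2]: D(K, BF) = 17; 17 ⊕ ED = FA.
P[3]: D(K, 55) = 4A; 4A ⊕ BF = F5.
P[4]: D(K, DE) = 3B; 3B ⊕ 55 = 6E.

P[1] = E8, P[2] = FA, P[3] = F5, P[4] = 6E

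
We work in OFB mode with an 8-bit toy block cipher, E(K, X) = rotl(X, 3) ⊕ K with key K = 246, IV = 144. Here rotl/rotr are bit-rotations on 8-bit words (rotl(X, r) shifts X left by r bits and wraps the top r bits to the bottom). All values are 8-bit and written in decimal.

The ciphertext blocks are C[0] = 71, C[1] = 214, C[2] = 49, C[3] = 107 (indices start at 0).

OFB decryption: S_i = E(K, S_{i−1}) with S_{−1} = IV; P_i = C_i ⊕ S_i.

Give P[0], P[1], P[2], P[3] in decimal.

P[0]: S = E(K, 144) = 114; 71 ⊕ 114 = 53.
P[1]: S = E(K, 114) = 101; 214 ⊕ 101 = 179.
P[2]: S = E(K, 101) = 221; 49 ⊕ 221 = 236.
P[3]: S = E(K, 221) = 24; 107 ⊕ 24 = 115.

P[0] = 53, P[1] = 179, P[2] = 236, P[3] = 115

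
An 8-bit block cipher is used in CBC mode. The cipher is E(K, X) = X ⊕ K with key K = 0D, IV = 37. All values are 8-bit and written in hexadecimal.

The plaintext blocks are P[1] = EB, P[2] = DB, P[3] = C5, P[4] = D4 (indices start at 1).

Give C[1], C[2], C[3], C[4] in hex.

CBC encryption: C_i = E(K, P_i ⊕ C_{i−1}), with C_{0} = IV.
C[1]: P[1] ⊕ 37 = DC; E(K, DC) = D1.
C[2]: P[2] ⊕ D1 = 0A; E(K, 0A) = 07.
C[3]: P[3] ⊕ 07 = C2; E(K, C2) = CF.
C[4]: P[4] ⊕ CF = 1B; E(K, 1B) = 16.

C[1] = D1, C[2] = 07, C[3] = CF, C[4] = 16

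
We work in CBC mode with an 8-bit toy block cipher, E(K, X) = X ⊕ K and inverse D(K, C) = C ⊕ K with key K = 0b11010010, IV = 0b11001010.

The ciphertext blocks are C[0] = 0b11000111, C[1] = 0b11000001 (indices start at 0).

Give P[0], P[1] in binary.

CBC decryption: P_i = D(K, C_i) ⊕ C_{i−1}, with C_{−1} = IV.
P[0]: D(K, 0b11000111) = 0b00010101; 0b00010101 ⊕ 0b11001010 = 0b11011111.
P[1]: D(K, 0b11000001) = 0b00010011; 0b00010011 ⊕ 0b11000111 = 0b11010100.

P[0] = 0b11011111, P[1] = 0b11010100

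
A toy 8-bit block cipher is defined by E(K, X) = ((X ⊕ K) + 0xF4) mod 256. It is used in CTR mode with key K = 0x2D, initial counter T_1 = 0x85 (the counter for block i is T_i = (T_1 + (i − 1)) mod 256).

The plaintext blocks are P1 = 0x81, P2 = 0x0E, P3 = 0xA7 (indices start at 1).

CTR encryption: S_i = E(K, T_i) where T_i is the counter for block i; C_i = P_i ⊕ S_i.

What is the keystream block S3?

C1: T = 0x85, S = E(K, T) = 0x9C; 0x81 ⊕ 0x9C = 0x1D.
C2: T = 0x86, S = E(K, T) = 0x9F; 0x0E ⊕ 0x9F = 0x91.
C3: T = 0x87, S = E(K, T) = 0x9E; 0xA7 ⊕ 0x9E = 0x39.
So S3 = 0x9E.

0x9E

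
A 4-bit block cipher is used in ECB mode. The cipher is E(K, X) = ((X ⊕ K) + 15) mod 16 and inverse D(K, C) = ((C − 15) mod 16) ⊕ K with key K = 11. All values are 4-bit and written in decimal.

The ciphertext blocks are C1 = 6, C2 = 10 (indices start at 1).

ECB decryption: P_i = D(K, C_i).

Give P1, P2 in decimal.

P1 = 12, P2 = 0

P1: D(K, 6) = 12.
P2: D(K, 10) = 0.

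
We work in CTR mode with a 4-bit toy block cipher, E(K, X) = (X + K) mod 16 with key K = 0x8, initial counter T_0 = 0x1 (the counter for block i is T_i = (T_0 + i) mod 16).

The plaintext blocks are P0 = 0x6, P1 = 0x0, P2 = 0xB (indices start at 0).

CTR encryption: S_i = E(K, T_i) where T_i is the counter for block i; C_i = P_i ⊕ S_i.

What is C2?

C2 = 0x0

C0: T = 0x1, S = E(K, T) = 0x9; 0x6 ⊕ 0x9 = 0xF.
C1: T = 0x2, S = E(K, T) = 0xA; 0x0 ⊕ 0xA = 0xA.
C2: T = 0x3, S = E(K, T) = 0xB; 0xB ⊕ 0xB = 0x0.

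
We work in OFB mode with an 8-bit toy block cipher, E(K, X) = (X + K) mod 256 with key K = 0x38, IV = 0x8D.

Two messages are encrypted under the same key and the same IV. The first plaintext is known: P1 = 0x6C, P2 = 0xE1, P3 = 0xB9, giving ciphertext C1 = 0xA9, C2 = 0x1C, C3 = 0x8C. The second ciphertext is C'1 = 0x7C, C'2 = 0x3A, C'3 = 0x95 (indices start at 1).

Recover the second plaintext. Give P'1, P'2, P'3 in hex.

In OFB with a reused IV, both messages share the same keystream S_i, so C_i ⊕ C'_i = P_i ⊕ P'_i and thus P'_i = P_i ⊕ C_i ⊕ C'_i.
P'1: 0x6C ⊕ 0xA9 ⊕ 0x7C = 0xB9.
P'2: 0xE1 ⊕ 0x1C ⊕ 0x3A = 0xC7.
P'3: 0xB9 ⊕ 0x8C ⊕ 0x95 = 0xA0.

P'1 = 0xB9, P'2 = 0xC7, P'3 = 0xA0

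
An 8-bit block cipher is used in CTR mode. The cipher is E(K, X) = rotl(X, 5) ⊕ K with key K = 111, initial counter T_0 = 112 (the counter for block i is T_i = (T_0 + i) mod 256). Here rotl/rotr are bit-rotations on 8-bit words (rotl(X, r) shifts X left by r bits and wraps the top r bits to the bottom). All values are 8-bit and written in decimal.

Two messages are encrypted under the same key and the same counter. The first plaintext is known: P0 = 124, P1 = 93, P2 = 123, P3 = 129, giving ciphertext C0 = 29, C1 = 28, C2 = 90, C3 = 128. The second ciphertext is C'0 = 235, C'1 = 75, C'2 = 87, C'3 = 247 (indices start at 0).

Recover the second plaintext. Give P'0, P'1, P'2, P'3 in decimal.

In CTR with a reused counter, both messages share the same keystream S_i, so C_i ⊕ C'_i = P_i ⊕ P'_i and thus P'_i = P_i ⊕ C_i ⊕ C'_i.
P'0: 124 ⊕ 29 ⊕ 235 = 138.
P'1: 93 ⊕ 28 ⊕ 75 = 10.
P'2: 123 ⊕ 90 ⊕ 87 = 118.
P'3: 129 ⊕ 128 ⊕ 247 = 246.

P'0 = 138, P'1 = 10, P'2 = 118, P'3 = 246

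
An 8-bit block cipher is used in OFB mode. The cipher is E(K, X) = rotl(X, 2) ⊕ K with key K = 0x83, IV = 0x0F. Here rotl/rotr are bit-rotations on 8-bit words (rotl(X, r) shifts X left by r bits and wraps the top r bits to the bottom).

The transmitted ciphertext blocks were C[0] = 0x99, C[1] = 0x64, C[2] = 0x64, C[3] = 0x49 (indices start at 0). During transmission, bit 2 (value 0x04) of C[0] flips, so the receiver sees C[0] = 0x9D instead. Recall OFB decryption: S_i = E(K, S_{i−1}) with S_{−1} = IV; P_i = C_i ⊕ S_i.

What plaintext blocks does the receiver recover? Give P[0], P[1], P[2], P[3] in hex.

P[0] = 0x22, P[1] = 0x19, P[2] = 0x12, P[3] = 0x13

Only C[0] changed, to 0x9D. In OFB, a change in C_i flips the same bit in P_i only; the keystream is unaffected. Decrypting the received ciphertext:
P[0]: S = E(K, 0x0F) = 0xBF; 0x9D ⊕ 0xBF = 0x22.
P[1]: S = E(K, 0xBF) = 0x7D; 0x64 ⊕ 0x7D = 0x19.
P[2]: S = E(K, 0x7D) = 0x76; 0x64 ⊕ 0x76 = 0x12.
P[3]: S = E(K, 0x76) = 0x5A; 0x49 ⊕ 0x5A = 0x13.
Blocks that differ from the original plaintext: P[0].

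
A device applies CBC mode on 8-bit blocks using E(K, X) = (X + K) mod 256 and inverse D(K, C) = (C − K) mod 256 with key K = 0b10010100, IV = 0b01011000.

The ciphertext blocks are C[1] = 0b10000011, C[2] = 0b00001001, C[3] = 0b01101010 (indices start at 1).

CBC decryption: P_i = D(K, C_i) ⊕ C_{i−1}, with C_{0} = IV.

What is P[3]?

P[3] = 0b11011111

P[3]: D(K, 0b01101010) = 0b11010110; 0b11010110 ⊕ 0b00001001 = 0b11011111.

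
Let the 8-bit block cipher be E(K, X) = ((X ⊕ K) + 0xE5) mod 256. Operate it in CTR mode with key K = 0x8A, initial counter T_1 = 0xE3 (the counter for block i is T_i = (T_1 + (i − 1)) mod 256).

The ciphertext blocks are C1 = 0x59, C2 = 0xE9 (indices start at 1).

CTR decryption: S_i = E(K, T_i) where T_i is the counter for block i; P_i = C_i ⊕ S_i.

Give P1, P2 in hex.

P1 = 0x17, P2 = 0xBA

P1: T = 0xE3, S = E(K, T) = 0x4E; 0x59 ⊕ 0x4E = 0x17.
P2: T = 0xE4, S = E(K, T) = 0x53; 0xE9 ⊕ 0x53 = 0xBA.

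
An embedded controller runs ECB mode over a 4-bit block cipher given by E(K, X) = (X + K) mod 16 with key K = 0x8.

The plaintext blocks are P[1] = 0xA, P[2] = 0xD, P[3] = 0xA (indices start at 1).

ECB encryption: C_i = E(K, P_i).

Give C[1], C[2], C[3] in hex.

C[1]: E(K, 0xA) = 0x2.
C[2]: E(K, 0xD) = 0x5.
C[3]: E(K, 0xA) = 0x2.

C[1] = 0x2, C[2] = 0x5, C[3] = 0x2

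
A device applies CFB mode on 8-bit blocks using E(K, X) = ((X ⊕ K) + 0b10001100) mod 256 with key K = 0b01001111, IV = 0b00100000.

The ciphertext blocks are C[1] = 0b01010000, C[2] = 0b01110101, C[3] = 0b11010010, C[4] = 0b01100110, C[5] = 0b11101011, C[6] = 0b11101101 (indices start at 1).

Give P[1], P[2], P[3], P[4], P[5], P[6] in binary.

P[1] = 0b10101011, P[2] = 0b11011110, P[3] = 0b00010100, P[4] = 0b01001111, P[5] = 0b01011110, P[6] = 0b11011101

CFB decryption: P_i = C_i ⊕ E(K, C_{i−1}), with C_{0} = IV.
P[1]: E(K, 0b00100000) = 0b11111011; 0b01010000 ⊕ 0b11111011 = 0b10101011.
P[2]: E(K, 0b01010000) = 0b10101011; 0b01110101 ⊕ 0b10101011 = 0b11011110.
P[3]: E(K, 0b01110101) = 0b11000110; 0b11010010 ⊕ 0b11000110 = 0b00010100.
P[4]: E(K, 0b11010010) = 0b00101001; 0b01100110 ⊕ 0b00101001 = 0b01001111.
P[5]: E(K, 0b01100110) = 0b10110101; 0b11101011 ⊕ 0b10110101 = 0b01011110.
P[6]: E(K, 0b11101011) = 0b00110000; 0b11101101 ⊕ 0b00110000 = 0b11011101.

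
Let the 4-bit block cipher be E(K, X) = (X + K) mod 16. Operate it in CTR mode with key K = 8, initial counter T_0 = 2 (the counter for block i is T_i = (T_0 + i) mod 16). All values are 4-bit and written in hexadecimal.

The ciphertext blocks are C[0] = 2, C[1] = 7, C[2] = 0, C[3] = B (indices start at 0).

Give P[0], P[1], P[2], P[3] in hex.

CTR decryption: S_i = E(K, T_i) where T_i is the counter for block i; P_i = C_i ⊕ S_i.
P[0]: T = 2, S = E(K, T) = A; 2 ⊕ A = 8.
P[1]: T = 3, S = E(K, T) = B; 7 ⊕ B = C.
P[2]: T = 4, S = E(K, T) = C; 0 ⊕ C = C.
P[3]: T = 5, S = E(K, T) = D; B ⊕ D = 6.

P[0] = 8, P[1] = C, P[2] = C, P[3] = 6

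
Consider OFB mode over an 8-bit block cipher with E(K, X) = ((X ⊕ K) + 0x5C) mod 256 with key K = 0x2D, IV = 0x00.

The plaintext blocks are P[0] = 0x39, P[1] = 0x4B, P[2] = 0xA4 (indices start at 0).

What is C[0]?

C[0] = 0xB0

OFB encryption: S_i = E(K, S_{i−1}) with S_{−1} = IV; C_i = P_i ⊕ S_i.
C[0]: S = E(K, 0x00) = 0x89; 0x39 ⊕ 0x89 = 0xB0.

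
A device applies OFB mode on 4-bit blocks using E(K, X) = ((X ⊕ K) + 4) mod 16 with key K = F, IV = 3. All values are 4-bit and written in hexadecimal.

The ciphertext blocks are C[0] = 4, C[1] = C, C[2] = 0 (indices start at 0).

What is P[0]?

P[0] = 4

OFB decryption: S_i = E(K, S_{i−1}) with S_{−1} = IV; P_i = C_i ⊕ S_i.
P[0]: S = E(K, 3) = 0; 4 ⊕ 0 = 4.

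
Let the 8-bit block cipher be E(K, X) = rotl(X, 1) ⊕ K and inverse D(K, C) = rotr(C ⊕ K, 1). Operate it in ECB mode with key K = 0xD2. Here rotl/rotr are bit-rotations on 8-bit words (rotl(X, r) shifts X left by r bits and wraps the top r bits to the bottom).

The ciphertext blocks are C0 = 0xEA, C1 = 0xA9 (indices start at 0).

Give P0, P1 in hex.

P0 = 0x1C, P1 = 0xBD

ECB decryption: P_i = D(K, C_i).
P0: D(K, 0xEA) = 0x1C.
P1: D(K, 0xA9) = 0xBD.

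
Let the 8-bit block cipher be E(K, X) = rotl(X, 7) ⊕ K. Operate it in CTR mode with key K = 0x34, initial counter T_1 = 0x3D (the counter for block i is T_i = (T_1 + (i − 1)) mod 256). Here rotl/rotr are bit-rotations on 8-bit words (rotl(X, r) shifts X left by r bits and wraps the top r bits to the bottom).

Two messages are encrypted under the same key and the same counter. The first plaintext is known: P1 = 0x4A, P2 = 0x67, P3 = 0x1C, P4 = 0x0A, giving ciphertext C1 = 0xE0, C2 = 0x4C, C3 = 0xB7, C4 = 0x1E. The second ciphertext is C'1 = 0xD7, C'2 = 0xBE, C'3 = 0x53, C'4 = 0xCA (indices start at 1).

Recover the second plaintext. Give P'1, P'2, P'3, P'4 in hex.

P'1 = 0x7D, P'2 = 0x95, P'3 = 0xF8, P'4 = 0xDE

In CTR with a reused counter, both messages share the same keystream S_i, so C_i ⊕ C'_i = P_i ⊕ P'_i and thus P'_i = P_i ⊕ C_i ⊕ C'_i.
P'1: 0x4A ⊕ 0xE0 ⊕ 0xD7 = 0x7D.
P'2: 0x67 ⊕ 0x4C ⊕ 0xBE = 0x95.
P'3: 0x1C ⊕ 0xB7 ⊕ 0x53 = 0xF8.
P'4: 0x0A ⊕ 0x1E ⊕ 0xCA = 0xDE.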